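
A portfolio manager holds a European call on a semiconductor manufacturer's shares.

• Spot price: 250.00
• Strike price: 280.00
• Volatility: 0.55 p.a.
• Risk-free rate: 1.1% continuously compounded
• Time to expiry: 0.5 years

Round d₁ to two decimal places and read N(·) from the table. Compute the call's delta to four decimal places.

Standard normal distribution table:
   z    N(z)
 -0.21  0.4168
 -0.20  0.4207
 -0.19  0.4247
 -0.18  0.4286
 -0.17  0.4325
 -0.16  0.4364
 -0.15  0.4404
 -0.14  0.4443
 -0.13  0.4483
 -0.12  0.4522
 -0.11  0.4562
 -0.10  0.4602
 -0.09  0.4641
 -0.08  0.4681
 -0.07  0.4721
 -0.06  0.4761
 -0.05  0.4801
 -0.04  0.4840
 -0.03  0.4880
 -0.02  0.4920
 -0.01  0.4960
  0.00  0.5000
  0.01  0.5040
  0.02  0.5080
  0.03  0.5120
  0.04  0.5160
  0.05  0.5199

σ√T = 0.55·√0.5 = 0.3889
d₁ = [ln(250/280) + (0.011 + ½·0.55²)·0.5] / (σ√T) = (-0.1133 + 0.0811) / 0.3889 = -0.0828 → -0.08
N(d₁) = N(-0.08) = 0.4681
Δ_call = N(d₁) = 0.4681

0.4681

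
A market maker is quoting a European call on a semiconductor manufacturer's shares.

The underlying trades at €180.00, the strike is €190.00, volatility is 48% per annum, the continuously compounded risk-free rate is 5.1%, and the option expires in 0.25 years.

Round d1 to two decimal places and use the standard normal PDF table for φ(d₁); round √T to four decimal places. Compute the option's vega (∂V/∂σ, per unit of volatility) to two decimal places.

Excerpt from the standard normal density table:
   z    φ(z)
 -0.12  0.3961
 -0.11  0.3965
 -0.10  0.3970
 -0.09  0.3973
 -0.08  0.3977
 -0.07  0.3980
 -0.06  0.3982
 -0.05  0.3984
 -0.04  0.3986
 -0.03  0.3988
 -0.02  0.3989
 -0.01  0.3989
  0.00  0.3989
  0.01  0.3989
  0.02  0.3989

35.86

T = 0.25;  σ√T = 0.2400
d₁ = [ln(180/190) + (0.051 + 0.48²/2)·0.25] / 0.2400 = [-0.0541 + 0.0415] / 0.2400 = -0.0522 which rounds to -0.05
√T = √0.25 = 0.5000
φ(d₁) = φ(-0.05) = 0.3984
vega = S·φ(d₁)·√T = 180·0.3984·0.5000 = 35.8560
(Vega is the same for a European call and put with the same parameters.)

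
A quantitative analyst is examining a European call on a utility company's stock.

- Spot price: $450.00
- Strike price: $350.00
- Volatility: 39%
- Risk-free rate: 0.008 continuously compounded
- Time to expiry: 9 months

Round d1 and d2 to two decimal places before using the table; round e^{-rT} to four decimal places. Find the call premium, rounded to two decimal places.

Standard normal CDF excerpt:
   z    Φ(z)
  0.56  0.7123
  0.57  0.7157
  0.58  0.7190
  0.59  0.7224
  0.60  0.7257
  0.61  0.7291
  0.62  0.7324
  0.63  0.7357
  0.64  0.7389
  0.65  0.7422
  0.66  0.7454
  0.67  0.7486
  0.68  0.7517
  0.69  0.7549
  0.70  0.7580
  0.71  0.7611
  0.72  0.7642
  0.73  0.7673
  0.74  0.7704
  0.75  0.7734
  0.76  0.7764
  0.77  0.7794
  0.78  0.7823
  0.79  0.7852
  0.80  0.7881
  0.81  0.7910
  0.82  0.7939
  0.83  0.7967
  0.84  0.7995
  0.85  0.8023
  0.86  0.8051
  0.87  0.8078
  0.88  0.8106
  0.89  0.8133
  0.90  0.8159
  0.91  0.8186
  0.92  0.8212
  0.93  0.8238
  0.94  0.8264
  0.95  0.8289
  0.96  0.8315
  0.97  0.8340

σ√T = 0.39·√0.75 = 0.3377
ln(S/K) + (r + σ²/2)T = ln(450/350) + (0.008 + 0.39²/2)·0.75 = 0.2513 + 0.0630 = 0.3144
d₁ = 0.3144 / 0.3377 = 0.9307 → 0.93
d₂ = d₁ − σ√T = 0.9307 − 0.3377 = 0.5930 → 0.59
e^(−rT) = e^(−0.008·0.75) = 0.9940
C = 450·N(0.93) − 350·0.9940·N(0.59) = 450·0.8238 − 350·0.9940·0.7224 = 370.7100 − 251.3230 = 119.3870

$119.39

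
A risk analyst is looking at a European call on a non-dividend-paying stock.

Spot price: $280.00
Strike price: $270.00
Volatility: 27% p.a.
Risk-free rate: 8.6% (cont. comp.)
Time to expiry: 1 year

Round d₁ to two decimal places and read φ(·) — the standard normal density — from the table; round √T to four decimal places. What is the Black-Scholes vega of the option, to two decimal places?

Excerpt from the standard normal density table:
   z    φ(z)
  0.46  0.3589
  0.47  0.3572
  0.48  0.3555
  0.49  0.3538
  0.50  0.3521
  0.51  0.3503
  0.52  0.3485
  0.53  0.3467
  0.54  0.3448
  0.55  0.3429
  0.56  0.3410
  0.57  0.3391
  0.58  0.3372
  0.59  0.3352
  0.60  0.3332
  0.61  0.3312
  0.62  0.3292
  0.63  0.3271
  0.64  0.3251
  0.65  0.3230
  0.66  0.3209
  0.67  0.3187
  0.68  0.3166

σ√T = 0.27 × 1.0000 = 0.2700
d₁ = [ln(280/270) + (0.086 + 0.27²/2)·1] / 0.2700 = [0.0364 + 0.1225] / 0.2700 = 0.5882 ⇒ 0.59
√T = √1 = 1.0000
φ(d₁) = φ(0.59) = 0.3352
vega = S·φ(d₁)·√T = 280·0.3352·1.0000 = 93.8560

93.86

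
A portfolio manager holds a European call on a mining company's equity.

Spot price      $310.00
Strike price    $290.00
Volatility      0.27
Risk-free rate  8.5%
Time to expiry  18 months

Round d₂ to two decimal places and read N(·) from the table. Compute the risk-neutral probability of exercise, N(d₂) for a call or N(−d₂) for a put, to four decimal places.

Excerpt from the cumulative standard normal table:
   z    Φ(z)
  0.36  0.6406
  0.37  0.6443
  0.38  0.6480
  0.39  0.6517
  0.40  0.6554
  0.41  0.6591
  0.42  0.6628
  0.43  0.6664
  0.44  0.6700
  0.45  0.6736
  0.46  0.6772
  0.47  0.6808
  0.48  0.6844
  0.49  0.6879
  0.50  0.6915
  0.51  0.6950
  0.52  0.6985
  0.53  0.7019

σ√T = 0.27 × 1.2247 = 0.3307
d₁ = [ln(310/290) + (0.085 + 0.27²/2)·1.5] / 0.3307 = [0.0667 + 0.1822] / 0.3307 = 0.7526 ⇒ 0.75
d₂ = d₁ − σ√T = 0.7526 − 0.3307 = 0.4219 ⇒ 0.42
Risk-neutral Pr[S_T > K] = N(d₂) = N(0.42) = 0.6628

0.6628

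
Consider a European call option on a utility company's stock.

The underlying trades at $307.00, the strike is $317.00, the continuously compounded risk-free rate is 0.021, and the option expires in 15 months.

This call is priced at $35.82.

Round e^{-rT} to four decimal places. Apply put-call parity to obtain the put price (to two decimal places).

e^(−rT) = e^(−0.021·1.25) = 0.9741
Put-call parity: C − P = S − K·e^(−rT) = 307 − 317·0.9741 = 307 − 308.7897 = -1.7897
P = C − (C − P) = 35.82 − (-1.7897) = 37.6097

$37.61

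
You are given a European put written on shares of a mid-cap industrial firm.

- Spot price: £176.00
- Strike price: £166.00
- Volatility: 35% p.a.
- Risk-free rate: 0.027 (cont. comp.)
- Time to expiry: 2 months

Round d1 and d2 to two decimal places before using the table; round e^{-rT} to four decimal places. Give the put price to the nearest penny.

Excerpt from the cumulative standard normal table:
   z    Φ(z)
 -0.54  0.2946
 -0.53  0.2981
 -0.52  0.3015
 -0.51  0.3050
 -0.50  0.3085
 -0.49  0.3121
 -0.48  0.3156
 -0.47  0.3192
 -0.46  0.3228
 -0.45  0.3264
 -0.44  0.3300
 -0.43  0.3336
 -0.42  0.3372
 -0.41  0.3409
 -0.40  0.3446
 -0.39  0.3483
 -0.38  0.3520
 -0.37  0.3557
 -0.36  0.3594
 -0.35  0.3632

σ√T = 0.35·√0.1667 = 0.1429
d₁ = [ln(176/166) + (0.027 + ½·0.35²)·0.1667] / (σ√T) = (0.0585 + 0.0147) / 0.1429 = 0.5123 → 0.51
d₂ = 0.5123 − 0.1429 = 0.3694 → 0.37
exp(−rT) = exp(−0.027·0.1667) = 0.9955
N(−d₂) = N(-0.37) = 0.3557;  N(−d₁) = N(-0.51) = 0.3050
P = 166·0.9955·0.3557 − 176·0.3050 = 58.7805 − 53.6800 = 5.1005

£5.10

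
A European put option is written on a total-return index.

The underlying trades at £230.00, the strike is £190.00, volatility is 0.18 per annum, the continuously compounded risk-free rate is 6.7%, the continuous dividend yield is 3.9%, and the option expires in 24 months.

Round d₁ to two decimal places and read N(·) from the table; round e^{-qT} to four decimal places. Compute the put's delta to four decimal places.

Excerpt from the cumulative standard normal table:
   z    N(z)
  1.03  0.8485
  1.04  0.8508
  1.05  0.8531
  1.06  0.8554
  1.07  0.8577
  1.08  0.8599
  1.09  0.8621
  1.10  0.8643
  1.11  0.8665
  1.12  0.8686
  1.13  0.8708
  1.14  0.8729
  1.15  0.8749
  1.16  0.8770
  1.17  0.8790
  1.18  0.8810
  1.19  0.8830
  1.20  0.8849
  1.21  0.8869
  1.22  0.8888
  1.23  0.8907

-0.1255

σ√T = 0.18·√2 = 0.2546
ln(S/K) + (r − q + σ²/2)T = ln(230/190) + (0.067 − 0.039 + 0.18²/2)·2 = 0.1911 + 0.0884 = 0.2795
d₁ = 0.2795 / 0.2546 = 1.0978 ≈ 1.10
N(d₁) = N(1.10) = 0.8643
Δ_put = exp(−qT)·(N(d₁) − 1) = 0.9250·(0.8643 − 1) = -0.1255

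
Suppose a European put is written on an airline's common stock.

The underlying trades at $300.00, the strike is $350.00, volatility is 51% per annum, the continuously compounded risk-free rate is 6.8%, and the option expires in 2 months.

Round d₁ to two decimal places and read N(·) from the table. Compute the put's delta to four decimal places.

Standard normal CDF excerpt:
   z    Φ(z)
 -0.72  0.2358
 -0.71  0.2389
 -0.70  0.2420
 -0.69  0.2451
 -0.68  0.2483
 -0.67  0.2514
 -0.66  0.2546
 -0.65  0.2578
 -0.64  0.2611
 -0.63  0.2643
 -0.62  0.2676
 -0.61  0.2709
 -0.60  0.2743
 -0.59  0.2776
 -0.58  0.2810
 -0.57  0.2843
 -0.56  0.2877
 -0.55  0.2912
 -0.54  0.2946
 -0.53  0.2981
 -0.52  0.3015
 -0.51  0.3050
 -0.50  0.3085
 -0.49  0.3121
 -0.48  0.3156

T = 0.1667;  σ√T = 0.2082
d₁ = [ln(300/350) + (0.068 + 0.51²/2)·0.1667] / 0.2082 = [-0.1542 + 0.0330] / 0.2082 = -0.5818 → -0.58
N(d₁) = N(-0.58) = 0.2810
Δ_put = N(d₁) − 1 = 0.2810 − 1 = -0.7190

-0.7190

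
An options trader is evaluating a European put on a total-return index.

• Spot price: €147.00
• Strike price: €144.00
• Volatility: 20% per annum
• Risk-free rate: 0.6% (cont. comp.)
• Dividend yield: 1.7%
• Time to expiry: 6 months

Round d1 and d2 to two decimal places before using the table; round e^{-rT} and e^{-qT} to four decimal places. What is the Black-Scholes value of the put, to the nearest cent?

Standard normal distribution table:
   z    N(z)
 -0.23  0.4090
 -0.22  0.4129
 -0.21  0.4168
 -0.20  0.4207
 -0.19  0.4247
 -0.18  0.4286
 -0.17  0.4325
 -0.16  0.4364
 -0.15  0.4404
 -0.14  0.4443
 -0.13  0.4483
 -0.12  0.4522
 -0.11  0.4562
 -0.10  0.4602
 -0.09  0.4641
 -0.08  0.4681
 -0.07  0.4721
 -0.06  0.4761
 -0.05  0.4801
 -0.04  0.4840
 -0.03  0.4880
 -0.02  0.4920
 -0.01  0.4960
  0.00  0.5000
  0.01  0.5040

σ√T = 0.2 × 0.7071 = 0.1414
d₁ = [ln(147/144) + (0.006 − 0.017 + 0.2²/2)·0.5] / 0.1414 = [0.0206 + 0.0045] / 0.1414 = 0.1776 → 0.18
d₂ = d₁ − σ√T = 0.1776 − 0.1414 = 0.0362 → 0.04
exp(−qT) = exp(−0.017·0.5) = 0.9915;  exp(−rT) = exp(−0.006·0.5) = 0.9970
N(−d₂) = N(-0.04) = 0.4840;  N(−d₁) = N(-0.18) = 0.4286
P = 144·0.9970·0.4840 − 147·0.9915·0.4286 = 69.4869 − 62.4687 = 7.0182

€7.02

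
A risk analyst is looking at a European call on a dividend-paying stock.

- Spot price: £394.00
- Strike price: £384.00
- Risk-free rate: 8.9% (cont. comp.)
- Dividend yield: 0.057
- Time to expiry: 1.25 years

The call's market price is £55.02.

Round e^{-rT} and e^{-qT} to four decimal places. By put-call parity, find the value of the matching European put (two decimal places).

£31.69

e^(−qT) = e^(−0.057·1.25) = 0.9312;  e^(−rT) = e^(−0.089·1.25) = 0.8947
Put-call parity: C − P = S·e^(−qT) − K·e^(−rT) = 394·0.9312 − 384·0.8947 = 366.8928 − 343.5648 = 23.3280
P = C − (C − P) = 55.02 − (23.3280) = 31.6920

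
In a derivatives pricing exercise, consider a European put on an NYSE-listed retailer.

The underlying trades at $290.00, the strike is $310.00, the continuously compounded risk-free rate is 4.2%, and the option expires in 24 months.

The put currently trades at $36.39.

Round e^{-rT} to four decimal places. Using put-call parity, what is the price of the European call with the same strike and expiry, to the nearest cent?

$41.38

e^(−rT) = e^(−0.042·2) = 0.9194
Put-call parity: C − P = S − K·e^(−rT) = 290 − 310·0.9194 = 290 − 285.0140 = 4.9860
C = P + (C − P) = 36.39 + (4.9860) = 41.3760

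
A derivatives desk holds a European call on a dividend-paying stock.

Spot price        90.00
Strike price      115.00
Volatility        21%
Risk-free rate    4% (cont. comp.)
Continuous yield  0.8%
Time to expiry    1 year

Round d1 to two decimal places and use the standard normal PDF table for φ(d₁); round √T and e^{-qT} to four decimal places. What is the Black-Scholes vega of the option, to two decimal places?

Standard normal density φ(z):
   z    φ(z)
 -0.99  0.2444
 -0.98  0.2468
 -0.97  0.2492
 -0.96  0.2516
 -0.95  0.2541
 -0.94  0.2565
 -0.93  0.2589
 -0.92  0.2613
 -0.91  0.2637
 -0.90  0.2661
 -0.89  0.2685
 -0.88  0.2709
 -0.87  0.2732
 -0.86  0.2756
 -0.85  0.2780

23.54

σ√T = 0.21·√1 = 0.2100
d₁ = [ln(90/115) + (0.04 − 0.008 + 0.21²/2)·1] / 0.2100 = [-0.2451 + 0.0541] / 0.2100 = -0.9099 → -0.91
√T = √1 = 1.0000
φ(d₁) = φ(-0.91) = 0.2637
e^(−qT) = e^(−0.008·1) = 0.9920
vega = S·e^(−qT)·φ(d₁)·√T = 90·0.9920·0.2637·1.0000 = 23.5431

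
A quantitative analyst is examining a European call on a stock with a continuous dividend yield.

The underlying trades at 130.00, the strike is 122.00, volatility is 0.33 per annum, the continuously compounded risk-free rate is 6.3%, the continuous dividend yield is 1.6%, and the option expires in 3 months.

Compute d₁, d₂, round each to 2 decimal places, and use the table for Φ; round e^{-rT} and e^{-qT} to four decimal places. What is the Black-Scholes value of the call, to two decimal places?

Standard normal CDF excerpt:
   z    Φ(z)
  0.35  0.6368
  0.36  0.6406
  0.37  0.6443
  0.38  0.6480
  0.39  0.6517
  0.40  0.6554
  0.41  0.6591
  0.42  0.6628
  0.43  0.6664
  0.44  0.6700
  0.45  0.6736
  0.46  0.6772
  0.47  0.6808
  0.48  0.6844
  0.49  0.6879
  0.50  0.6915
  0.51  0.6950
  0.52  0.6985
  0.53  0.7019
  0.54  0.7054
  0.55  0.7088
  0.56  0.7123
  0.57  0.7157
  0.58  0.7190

T = 0.25;  σ√T = 0.1650
d₁ = [ln(130/122) + (0.063 − 0.016 + ½·0.33²)·0.25] / (σ√T) = (0.0635 + 0.0254) / 0.1650 = 0.5386 ≈ 0.54
d₂ = 0.5386 − 0.1650 = 0.3736 ≈ 0.37
e^(−qT) = e^(−0.016·0.25) = 0.9960;  e^(−rT) = e^(−0.063·0.25) = 0.9844
C = 130·0.9960·N(0.54) − 122·0.9844·N(0.37) = 130·0.9960·0.7054 − 122·0.9844·0.6443 = 91.3352 − 77.3784 = 13.9568

13.96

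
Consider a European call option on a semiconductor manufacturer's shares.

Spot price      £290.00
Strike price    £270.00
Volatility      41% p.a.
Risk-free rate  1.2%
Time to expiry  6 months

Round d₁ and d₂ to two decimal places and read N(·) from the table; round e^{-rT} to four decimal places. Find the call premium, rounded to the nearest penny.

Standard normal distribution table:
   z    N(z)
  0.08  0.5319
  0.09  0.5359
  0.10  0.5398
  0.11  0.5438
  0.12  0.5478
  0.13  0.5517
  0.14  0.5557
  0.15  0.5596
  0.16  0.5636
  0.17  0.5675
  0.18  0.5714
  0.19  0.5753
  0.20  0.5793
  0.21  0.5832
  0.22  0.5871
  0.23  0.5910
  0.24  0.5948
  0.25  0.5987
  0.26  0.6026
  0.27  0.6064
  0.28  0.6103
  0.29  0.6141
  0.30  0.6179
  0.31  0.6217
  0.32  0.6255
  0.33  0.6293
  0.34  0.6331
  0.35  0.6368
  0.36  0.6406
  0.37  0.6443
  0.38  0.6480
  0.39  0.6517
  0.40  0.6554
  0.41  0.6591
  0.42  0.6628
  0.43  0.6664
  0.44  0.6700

£44.12

T = 0.5;  σ√T = 0.2899
d₁ = [ln(290/270) + (0.012 + 0.41²/2)·0.5] / 0.2899 = [0.0715 + 0.0480] / 0.2899 = 0.4121 which rounds to 0.41
d₂ = d₁ − σ√T = 0.4121 − 0.2899 = 0.1222 which rounds to 0.12
exp(−rT) = exp(−0.012·0.5) = 0.9940
N(d₁) = N(0.41) = 0.6591;  N(d₂) = N(0.12) = 0.5478
C = 290·0.6591 − 270·0.9940·0.5478 = 191.1390 − 147.0186 = 44.1204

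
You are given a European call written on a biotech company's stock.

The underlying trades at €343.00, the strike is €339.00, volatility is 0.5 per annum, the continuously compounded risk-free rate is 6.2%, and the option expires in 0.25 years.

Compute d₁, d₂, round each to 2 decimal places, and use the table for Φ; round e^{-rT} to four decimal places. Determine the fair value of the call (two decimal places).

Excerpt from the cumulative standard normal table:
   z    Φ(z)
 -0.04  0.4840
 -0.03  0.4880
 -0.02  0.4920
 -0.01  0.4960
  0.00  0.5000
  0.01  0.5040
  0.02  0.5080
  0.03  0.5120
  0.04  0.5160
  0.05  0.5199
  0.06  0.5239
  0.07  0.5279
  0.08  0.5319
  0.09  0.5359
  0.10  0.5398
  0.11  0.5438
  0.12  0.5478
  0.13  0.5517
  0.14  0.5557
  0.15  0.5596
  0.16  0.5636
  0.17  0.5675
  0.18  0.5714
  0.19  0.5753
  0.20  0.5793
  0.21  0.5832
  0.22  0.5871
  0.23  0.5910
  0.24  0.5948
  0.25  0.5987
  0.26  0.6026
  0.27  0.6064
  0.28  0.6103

σ√T = 0.5·√0.25 = 0.2500
d₁ = [ln(343/339) + (0.062 + ½·0.5²)·0.25] / (σ√T) = (0.0117 + 0.0467) / 0.2500 = 0.2339 ⇒ 0.23
d₂ = 0.2339 − 0.2500 = -0.0161 ⇒ -0.02
e^(−rT) = e^(−0.062·0.25) = 0.9846
N(d₁) = N(0.23) = 0.5910;  N(d₂) = N(-0.02) = 0.4920
C = 343·0.5910 − 339·0.9846·0.4920 = 202.7130 − 164.2195 = 38.4935

€38.49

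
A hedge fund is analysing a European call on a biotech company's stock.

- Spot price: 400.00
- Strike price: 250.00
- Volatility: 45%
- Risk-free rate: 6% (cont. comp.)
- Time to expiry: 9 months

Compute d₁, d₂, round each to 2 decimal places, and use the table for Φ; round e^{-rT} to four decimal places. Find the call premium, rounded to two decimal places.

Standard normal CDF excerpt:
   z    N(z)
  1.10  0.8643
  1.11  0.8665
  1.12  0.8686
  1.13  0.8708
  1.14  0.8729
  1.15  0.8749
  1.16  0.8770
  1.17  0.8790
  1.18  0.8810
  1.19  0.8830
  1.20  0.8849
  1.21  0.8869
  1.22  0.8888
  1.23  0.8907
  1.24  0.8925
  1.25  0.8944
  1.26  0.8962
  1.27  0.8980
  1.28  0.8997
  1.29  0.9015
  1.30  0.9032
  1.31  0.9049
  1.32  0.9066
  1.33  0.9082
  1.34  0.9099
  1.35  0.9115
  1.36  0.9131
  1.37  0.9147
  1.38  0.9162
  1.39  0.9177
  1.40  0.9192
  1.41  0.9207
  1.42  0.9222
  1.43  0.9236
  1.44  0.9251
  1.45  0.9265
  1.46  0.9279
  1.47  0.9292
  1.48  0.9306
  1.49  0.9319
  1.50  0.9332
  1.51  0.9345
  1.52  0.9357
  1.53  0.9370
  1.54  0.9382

σ√T = 0.45 × 0.8660 = 0.3897
d₁ = [ln(400/250) + (0.06 + 0.45²/2)·0.75] / 0.3897 = [0.4700 + 0.1209] / 0.3897 = 1.5164 which rounds to 1.52
d₂ = d₁ − σ√T = 1.5164 − 0.3897 = 1.1266 which rounds to 1.13
exp(−rT) = exp(−0.06·0.75) = 0.9560
N(d₁) = N(1.52) = 0.9357;  N(d₂) = N(1.13) = 0.8708
C = 400·0.9357 − 250·0.9560·0.8708 = 374.2800 − 208.1212 = 166.1588

166.16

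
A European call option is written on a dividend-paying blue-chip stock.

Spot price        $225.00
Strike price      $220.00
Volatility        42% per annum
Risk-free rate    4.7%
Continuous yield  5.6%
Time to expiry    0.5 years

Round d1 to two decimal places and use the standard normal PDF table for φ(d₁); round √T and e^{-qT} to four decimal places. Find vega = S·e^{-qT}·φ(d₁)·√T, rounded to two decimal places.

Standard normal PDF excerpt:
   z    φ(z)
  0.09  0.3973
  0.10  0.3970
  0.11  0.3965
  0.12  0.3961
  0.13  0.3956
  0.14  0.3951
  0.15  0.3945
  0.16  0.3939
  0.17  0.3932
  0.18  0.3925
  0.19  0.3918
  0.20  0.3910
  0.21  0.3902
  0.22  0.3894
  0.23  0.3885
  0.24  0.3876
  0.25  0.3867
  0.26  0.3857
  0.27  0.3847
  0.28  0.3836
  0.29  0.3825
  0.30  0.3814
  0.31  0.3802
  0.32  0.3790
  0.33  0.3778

60.37

σ√T = 0.42·√0.5 = 0.2970
d₁ = [ln(225/220) + (0.047 − 0.056 + 0.42²/2)·0.5] / 0.2970 = [0.0225 + 0.0396] / 0.2970 = 0.2090 ⇒ 0.21
√T = √0.5 = 0.7071
φ(d₁) = φ(0.21) = 0.3902
e^(−qT) = e^(−0.056·0.5) = 0.9724
vega = S·e^(−qT)·φ(d₁)·√T = 225·0.9724·0.3902·0.7071 = 60.3664
(The put has the same vega.)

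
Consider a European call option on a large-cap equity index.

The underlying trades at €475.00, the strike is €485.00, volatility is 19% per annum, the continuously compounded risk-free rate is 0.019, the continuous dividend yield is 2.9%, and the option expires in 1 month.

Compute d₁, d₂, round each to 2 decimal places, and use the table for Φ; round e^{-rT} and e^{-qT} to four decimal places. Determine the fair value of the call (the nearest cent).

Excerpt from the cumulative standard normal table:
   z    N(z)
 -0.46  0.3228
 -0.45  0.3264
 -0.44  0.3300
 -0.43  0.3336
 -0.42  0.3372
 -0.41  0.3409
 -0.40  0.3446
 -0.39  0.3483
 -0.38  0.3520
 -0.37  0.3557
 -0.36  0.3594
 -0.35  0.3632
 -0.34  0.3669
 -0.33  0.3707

σ√T = 0.19 × 0.2887 = 0.0548
d₁ = [ln(475/485) + (0.019 − 0.029 + 0.19²/2)·0.08333] / 0.0548 = [-0.0208 + 0.0007] / 0.0548 = -0.3676 ≈ -0.37
d₂ = d₁ − σ√T = -0.3676 − 0.0548 = -0.4225 ≈ -0.42
e^(−qT) = e^(−0.029·0.08333) = 0.9976;  e^(−rT) = e^(−0.019·0.08333) = 0.9984
N(d₁) = N(-0.37) = 0.3557;  N(d₂) = N(-0.42) = 0.3372
C = 475·0.9976·0.3557 − 485·0.9984·0.3372 = 168.5520 − 163.2803 = 5.2717

€5.27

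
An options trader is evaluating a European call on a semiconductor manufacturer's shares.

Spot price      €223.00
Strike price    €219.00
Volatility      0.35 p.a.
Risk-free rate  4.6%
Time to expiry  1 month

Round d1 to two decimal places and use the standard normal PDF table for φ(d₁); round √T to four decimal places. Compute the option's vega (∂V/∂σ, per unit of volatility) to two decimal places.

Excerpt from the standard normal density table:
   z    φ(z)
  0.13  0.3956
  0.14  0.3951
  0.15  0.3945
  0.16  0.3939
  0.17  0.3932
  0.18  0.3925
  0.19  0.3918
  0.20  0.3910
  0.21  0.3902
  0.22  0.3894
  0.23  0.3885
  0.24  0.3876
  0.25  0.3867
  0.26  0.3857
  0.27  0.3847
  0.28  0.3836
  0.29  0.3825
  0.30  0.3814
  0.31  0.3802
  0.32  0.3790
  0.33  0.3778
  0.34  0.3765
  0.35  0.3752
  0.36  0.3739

24.77

σ√T = 0.35 × 0.2887 = 0.1010
d₁ = [ln(223/219) + (0.046 + ½·0.35²)·0.08333] / (σ√T) = (0.0181 + 0.0089) / 0.1010 = 0.2676 ⇒ 0.27
√T = √0.08333 = 0.2887
φ(d₁) = φ(0.27) = 0.3847
vega = S·φ(d₁)·√T = 223·0.3847·0.2887 = 24.7670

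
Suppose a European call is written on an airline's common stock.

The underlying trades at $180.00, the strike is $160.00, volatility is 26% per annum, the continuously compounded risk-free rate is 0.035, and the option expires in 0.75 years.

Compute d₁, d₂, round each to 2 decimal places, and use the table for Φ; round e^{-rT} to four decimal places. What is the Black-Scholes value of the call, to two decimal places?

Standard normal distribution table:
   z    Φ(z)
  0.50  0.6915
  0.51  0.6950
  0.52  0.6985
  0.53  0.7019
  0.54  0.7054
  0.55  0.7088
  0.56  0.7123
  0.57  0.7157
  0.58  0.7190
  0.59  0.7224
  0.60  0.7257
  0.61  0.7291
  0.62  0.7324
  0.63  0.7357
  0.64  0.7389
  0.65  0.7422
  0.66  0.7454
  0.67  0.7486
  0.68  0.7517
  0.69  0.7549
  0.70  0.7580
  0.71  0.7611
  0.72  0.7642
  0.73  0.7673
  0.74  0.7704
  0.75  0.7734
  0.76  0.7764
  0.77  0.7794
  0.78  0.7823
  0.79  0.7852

$29.82

σ√T = 0.26·√0.75 = 0.2252
d₁ = [ln(180/160) + (0.035 + 0.26²/2)·0.75] / 0.2252 = [0.1178 + 0.0516] / 0.2252 = 0.7523 → 0.75
d₂ = d₁ − σ√T = 0.7523 − 0.2252 = 0.5271 → 0.53
exp(−rT) = exp(−0.035·0.75) = 0.9741
C = 180·N(0.75) − 160·0.9741·N(0.53) = 180·0.7734 − 160·0.9741·0.7019 = 139.2120 − 109.3953 = 29.8167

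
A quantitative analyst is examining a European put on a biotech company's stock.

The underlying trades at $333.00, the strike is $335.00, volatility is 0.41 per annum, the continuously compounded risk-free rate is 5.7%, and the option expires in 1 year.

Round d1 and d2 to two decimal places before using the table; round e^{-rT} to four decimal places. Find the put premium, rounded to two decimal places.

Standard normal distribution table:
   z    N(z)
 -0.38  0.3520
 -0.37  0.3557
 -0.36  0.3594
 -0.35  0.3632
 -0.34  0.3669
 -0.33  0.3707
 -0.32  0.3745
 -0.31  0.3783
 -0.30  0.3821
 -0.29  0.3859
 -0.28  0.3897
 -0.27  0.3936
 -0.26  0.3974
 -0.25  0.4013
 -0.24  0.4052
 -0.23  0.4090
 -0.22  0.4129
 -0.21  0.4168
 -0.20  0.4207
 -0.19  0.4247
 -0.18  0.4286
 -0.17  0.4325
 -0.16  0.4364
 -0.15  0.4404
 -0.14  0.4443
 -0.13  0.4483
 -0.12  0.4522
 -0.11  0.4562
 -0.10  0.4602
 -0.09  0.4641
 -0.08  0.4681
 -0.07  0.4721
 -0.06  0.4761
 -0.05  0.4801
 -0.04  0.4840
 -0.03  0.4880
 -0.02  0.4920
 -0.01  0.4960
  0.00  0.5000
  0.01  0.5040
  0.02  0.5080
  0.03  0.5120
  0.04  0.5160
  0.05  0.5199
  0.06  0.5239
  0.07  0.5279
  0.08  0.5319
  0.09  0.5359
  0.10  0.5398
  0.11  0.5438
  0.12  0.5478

$44.87

T = 1;  σ√T = 0.4100
d₁ = [ln(333/335) + (0.057 + 0.41²/2)·1] / 0.4100 = [-0.0060 + 0.1410] / 0.4100 = 0.3294 which rounds to 0.33
d₂ = d₁ − σ√T = 0.3294 − 0.4100 = -0.0806 which rounds to -0.08
exp(−rT) = exp(−0.057·1) = 0.9446
P = 335·0.9446·N(0.08) − 333·N(-0.33) = 335·0.9446·0.5319 − 333·0.3707 = 168.3150 − 123.4431 = 44.8719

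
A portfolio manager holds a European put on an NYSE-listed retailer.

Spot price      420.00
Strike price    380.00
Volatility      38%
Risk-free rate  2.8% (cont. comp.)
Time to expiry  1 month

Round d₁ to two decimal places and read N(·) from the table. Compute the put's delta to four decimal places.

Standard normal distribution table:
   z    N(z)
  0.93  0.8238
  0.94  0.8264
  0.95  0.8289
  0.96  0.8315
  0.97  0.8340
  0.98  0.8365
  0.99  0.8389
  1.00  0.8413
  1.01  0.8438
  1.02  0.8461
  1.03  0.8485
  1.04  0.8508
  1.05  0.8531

-0.1611

σ√T = 0.38·√0.08333 = 0.1097
d₁ = [ln(420/380) + (0.028 + ½·0.38²)·0.08333] / (σ√T) = (0.1001 + 0.0083) / 0.1097 = 0.9885 ≈ 0.99
N(d₁) = N(0.99) = 0.8389
Δ_put = N(d₁) − 1 = 0.8389 − 1 = -0.1611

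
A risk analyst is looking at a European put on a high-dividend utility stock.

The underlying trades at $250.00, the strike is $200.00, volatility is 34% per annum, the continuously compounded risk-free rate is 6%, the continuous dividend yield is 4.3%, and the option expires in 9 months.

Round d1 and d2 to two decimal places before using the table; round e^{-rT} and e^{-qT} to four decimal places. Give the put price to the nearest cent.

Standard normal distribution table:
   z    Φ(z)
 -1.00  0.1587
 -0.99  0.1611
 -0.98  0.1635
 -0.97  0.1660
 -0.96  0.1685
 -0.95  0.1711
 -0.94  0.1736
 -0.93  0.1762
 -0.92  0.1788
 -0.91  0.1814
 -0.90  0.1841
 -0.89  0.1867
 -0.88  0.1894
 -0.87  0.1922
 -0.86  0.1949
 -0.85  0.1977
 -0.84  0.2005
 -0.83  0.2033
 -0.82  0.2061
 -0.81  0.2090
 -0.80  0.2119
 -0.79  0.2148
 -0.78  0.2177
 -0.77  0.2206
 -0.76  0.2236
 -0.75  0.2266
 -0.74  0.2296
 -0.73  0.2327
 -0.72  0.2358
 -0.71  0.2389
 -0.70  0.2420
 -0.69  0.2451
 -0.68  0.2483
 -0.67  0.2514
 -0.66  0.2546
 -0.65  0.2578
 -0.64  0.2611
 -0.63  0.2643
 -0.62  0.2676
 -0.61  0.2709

σ√T = 0.34·√0.75 = 0.2944
d₁ = [ln(250/200) + (0.06 − 0.043 + 0.34²/2)·0.75] / 0.2944 = [0.2231 + 0.0561] / 0.2944 = 0.9484 → 0.95
d₂ = d₁ − σ√T = 0.9484 − 0.2944 = 0.6539 → 0.65
exp(−qT) = exp(−0.043·0.75) = 0.9683;  exp(−rT) = exp(−0.06·0.75) = 0.9560
N(−d₂) = N(-0.65) = 0.2578;  N(−d₁) = N(-0.95) = 0.1711
P = 200·0.9560·0.2578 − 250·0.9683·0.1711 = 49.2914 − 41.4190 = 7.8723

$7.87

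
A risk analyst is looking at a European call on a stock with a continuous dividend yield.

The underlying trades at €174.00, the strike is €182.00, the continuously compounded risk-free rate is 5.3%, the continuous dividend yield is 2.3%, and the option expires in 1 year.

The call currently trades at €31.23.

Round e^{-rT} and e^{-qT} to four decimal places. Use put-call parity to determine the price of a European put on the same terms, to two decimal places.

e^(−qT) = e^(−0.023·1) = 0.9773;  e^(−rT) = e^(−0.053·1) = 0.9484
Put-call parity: C − P = S·e^(−qT) − K·e^(−rT) = 174·0.9773 − 182·0.9484 = 170.0502 − 172.6088 = -2.5586
P = C − (C − P) = 31.23 − (-2.5586) = 33.7886

€33.79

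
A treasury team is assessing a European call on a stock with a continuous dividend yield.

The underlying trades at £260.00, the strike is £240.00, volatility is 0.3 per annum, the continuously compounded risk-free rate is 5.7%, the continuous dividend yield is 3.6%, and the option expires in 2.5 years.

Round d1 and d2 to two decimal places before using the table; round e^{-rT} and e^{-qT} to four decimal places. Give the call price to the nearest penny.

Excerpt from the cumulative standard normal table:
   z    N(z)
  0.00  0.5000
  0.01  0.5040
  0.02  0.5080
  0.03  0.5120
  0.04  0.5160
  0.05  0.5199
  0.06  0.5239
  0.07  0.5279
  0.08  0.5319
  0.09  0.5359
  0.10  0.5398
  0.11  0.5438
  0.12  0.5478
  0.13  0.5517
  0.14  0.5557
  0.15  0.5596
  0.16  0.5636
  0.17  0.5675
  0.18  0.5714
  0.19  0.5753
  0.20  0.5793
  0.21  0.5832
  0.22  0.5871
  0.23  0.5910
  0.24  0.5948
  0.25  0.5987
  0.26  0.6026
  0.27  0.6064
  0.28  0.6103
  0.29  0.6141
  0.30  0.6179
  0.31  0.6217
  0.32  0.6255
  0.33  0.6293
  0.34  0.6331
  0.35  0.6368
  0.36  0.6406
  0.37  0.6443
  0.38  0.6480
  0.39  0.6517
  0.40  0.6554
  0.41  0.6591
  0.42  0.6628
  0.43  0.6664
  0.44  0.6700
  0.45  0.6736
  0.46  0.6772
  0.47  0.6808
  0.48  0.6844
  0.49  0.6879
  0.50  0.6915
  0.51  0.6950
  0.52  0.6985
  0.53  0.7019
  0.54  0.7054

£58.58

σ√T = 0.3 × 1.5811 = 0.4743
d₁ = [ln(260/240) + (0.057 − 0.036 + 0.3²/2)·2.5] / 0.4743 = [0.0800 + 0.1650] / 0.4743 = 0.5166 ≈ 0.52
d₂ = d₁ − σ√T = 0.5166 − 0.4743 = 0.0423 ≈ 0.04
e^(−qT) = e^(−0.036·2.5) = 0.9139;  e^(−rT) = e^(−0.057·2.5) = 0.8672
C = 260·0.9139·N(0.52) − 240·0.8672·N(0.04) = 260·0.9139·0.6985 − 240·0.8672·0.5160 = 165.9734 − 107.3940 = 58.5793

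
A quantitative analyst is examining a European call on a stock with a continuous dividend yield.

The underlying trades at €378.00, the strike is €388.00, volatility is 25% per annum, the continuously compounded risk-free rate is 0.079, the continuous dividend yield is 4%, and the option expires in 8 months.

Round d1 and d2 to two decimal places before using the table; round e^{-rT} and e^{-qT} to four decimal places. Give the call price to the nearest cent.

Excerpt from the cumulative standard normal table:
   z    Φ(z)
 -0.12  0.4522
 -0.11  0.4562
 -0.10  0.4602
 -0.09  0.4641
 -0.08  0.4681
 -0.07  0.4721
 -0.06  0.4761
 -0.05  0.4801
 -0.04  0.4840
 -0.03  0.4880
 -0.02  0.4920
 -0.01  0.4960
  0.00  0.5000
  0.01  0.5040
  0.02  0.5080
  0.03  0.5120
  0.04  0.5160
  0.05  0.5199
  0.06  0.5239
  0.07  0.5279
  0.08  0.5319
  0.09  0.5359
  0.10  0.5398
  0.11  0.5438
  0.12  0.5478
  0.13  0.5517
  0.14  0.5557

σ√T = 0.25·√0.6667 = 0.2041
d₁ = [ln(378/388) + (0.079 − 0.04 + 0.25²/2)·0.6667] / 0.2041 = [-0.0261 + 0.0468] / 0.2041 = 0.1015 ⇒ 0.10
d₂ = d₁ − σ√T = 0.1015 − 0.2041 = -0.1026 ⇒ -0.10
e^(−qT) = e^(−0.04·0.6667) = 0.9737;  e^(−rT) = e^(−0.079·0.6667) = 0.9487
C = 378·0.9737·N(0.10) − 388·0.9487·N(-0.10) = 378·0.9737·0.5398 − 388·0.9487·0.4602 = 198.6780 − 169.3976 = 29.2804

€29.28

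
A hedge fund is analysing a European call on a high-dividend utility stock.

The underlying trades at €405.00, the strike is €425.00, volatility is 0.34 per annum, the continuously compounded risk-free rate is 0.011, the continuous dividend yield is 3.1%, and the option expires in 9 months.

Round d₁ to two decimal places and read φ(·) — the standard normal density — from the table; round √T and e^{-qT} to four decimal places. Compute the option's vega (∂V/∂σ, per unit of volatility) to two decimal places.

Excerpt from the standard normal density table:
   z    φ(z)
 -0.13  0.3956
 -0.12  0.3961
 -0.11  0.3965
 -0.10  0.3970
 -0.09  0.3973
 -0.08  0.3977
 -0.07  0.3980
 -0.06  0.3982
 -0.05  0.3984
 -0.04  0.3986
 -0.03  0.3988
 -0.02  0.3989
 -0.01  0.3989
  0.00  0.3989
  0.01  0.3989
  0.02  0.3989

T = 0.75;  σ√T = 0.2944
d₁ = [ln(405/425) + (0.011 − 0.031 + 0.34²/2)·0.75] / 0.2944 = [-0.0482 + 0.0284] / 0.2944 = -0.0674 ≈ -0.07
√T = √0.75 = 0.8660
φ(d₁) = φ(-0.07) = 0.3980
exp(−qT) = exp(−0.031·0.75) = 0.9770
vega = S·exp(−qT)·φ(d₁)·√T = 405·0.9770·0.3980·0.8660 = 136.3800

136.38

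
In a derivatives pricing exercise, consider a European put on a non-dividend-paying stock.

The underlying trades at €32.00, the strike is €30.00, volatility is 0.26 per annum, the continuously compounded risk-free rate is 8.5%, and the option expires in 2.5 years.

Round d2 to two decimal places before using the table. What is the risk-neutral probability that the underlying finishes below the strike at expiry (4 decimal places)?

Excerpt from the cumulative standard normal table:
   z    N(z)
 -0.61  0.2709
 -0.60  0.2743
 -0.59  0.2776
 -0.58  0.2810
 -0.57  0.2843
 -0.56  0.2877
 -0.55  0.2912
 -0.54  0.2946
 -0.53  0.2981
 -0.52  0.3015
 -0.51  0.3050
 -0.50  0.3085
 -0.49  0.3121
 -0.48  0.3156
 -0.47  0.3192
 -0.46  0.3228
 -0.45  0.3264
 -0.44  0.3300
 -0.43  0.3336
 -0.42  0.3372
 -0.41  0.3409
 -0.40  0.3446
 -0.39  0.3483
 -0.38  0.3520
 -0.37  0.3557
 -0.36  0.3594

T = 2.5;  σ√T = 0.4111
d₁ = [ln(32/30) + (0.085 + 0.26²/2)·2.5] / 0.4111 = [0.0645 + 0.2970] / 0.4111 = 0.8795 → 0.88
d₂ = d₁ − σ√T = 0.8795 − 0.4111 = 0.4684 → 0.47
Pr(exercise) under Q = N(−d₂) = N(-0.47) = 0.3192

0.3192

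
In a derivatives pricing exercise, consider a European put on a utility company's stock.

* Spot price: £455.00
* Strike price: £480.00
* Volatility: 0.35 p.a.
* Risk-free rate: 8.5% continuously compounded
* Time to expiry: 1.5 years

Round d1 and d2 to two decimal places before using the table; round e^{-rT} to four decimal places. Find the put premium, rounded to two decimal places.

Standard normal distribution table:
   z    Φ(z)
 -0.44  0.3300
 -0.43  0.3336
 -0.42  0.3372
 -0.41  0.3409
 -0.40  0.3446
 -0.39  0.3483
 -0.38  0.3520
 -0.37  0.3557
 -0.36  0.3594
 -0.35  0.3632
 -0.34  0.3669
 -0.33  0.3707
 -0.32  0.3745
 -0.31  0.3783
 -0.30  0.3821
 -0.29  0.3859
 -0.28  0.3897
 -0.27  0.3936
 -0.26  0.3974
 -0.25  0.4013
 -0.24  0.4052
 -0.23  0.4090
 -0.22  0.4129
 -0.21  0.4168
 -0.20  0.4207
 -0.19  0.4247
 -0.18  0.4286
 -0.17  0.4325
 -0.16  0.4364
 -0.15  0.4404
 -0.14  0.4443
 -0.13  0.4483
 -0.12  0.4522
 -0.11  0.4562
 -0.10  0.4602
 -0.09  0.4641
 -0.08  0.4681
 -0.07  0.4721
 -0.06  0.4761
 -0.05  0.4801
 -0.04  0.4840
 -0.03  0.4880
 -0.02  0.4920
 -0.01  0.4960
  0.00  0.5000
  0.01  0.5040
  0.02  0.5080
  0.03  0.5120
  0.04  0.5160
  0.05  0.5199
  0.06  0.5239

£59.56

σ√T = 0.35·√1.5 = 0.4287
d₁ = [ln(455/480) + (0.085 + ½·0.35²)·1.5] / (σ√T) = (-0.0535 + 0.2194) / 0.4287 = 0.3870 → 0.39
d₂ = 0.3870 − 0.4287 = -0.0417 → -0.04
e^(−rT) = e^(−0.085·1.5) = 0.8803
N(−d₂) = N(0.04) = 0.5160;  N(−d₁) = N(-0.39) = 0.3483
P = 480·0.8803·0.5160 − 455·0.3483 = 218.0327 − 158.4765 = 59.5562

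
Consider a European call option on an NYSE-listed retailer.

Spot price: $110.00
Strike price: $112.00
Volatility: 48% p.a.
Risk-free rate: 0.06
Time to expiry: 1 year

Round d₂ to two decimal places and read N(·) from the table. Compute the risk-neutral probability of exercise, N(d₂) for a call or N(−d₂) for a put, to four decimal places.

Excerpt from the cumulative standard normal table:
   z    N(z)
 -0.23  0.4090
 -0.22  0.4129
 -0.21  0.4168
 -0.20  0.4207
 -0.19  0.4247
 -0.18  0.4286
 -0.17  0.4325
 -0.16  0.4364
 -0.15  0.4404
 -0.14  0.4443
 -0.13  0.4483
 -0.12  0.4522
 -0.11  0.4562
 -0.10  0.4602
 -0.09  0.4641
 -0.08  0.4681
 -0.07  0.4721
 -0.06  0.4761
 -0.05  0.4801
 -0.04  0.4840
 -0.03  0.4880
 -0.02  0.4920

σ√T = 0.48·√1 = 0.4800
d₁ = [ln(110/112) + (0.06 + 0.48²/2)·1] / 0.4800 = [-0.0180 + 0.1752] / 0.4800 = 0.3275 which rounds to 0.33
d₂ = d₁ − σ√T = 0.3275 − 0.4800 = -0.1525 which rounds to -0.15
Risk-neutral Pr[S_T > K] = N(d₂) = N(-0.15) = 0.4404

0.4404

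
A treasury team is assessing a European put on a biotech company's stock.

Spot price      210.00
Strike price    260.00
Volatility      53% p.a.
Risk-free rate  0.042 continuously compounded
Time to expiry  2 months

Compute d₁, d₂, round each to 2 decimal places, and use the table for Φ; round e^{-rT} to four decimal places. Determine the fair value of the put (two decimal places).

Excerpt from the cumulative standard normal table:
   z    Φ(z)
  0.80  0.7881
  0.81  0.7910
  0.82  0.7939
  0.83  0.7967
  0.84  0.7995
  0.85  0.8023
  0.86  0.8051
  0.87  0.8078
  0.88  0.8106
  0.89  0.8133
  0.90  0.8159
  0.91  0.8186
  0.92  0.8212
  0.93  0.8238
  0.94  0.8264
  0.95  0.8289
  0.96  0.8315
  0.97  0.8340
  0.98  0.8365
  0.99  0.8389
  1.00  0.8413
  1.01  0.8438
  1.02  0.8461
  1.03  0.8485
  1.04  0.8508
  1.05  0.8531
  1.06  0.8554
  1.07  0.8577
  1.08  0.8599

52.36

σ√T = 0.53·√0.1667 = 0.2164
ln(S/K) + (r + σ²/2)T = ln(210/260) + (0.042 + 0.53²/2)·0.1667 = -0.2136 + 0.0304 = -0.1832
d₁ = -0.1832 / 0.2164 = -0.8465 which rounds to -0.85
d₂ = d₁ − σ√T = -0.8465 − 0.2164 = -1.0629 which rounds to -1.06
exp(−rT) = exp(−0.042·0.1667) = 0.9930
N(−d₂) = N(1.06) = 0.8554;  N(−d₁) = N(0.85) = 0.8023
P = 260·0.9930·0.8554 − 210·0.8023 = 220.8472 − 168.4830 = 52.3642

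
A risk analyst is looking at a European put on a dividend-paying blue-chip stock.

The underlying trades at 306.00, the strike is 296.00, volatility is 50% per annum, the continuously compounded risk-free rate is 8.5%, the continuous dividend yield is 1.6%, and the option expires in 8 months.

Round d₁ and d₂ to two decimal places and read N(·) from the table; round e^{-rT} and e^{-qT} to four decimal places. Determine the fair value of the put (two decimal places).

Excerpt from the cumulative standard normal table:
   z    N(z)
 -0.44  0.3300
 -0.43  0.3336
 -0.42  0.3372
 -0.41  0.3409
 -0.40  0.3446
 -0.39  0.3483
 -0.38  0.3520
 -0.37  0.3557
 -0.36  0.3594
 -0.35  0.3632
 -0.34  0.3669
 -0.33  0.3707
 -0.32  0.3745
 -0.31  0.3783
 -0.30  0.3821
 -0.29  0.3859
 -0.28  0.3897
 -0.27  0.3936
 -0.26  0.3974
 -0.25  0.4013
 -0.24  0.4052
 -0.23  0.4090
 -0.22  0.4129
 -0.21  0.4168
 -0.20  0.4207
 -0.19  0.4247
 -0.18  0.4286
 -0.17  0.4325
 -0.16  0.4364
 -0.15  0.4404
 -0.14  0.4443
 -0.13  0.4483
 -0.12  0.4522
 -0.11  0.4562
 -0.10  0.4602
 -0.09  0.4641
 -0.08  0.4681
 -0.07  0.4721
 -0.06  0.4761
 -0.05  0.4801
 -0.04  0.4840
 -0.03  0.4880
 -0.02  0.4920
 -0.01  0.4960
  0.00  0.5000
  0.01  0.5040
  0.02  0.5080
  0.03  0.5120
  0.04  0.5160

36.63

T = 0.6667;  σ√T = 0.4082
d₁ = [ln(306/296) + (0.085 − 0.016 + 0.5²/2)·0.6667] / 0.4082 = [0.0332 + 0.1293] / 0.4082 = 0.3982 ⇒ 0.40
d₂ = d₁ − σ√T = 0.3982 − 0.4082 = -0.0101 ⇒ -0.01
exp(−qT) = exp(−0.016·0.6667) = 0.9894;  exp(−rT) = exp(−0.085·0.6667) = 0.9449
N(−d₂) = N(0.01) = 0.5040;  N(−d₁) = N(-0.40) = 0.3446
P = 296·0.9449·0.5040 − 306·0.9894·0.3446 = 140.9640 − 104.3299 = 36.6341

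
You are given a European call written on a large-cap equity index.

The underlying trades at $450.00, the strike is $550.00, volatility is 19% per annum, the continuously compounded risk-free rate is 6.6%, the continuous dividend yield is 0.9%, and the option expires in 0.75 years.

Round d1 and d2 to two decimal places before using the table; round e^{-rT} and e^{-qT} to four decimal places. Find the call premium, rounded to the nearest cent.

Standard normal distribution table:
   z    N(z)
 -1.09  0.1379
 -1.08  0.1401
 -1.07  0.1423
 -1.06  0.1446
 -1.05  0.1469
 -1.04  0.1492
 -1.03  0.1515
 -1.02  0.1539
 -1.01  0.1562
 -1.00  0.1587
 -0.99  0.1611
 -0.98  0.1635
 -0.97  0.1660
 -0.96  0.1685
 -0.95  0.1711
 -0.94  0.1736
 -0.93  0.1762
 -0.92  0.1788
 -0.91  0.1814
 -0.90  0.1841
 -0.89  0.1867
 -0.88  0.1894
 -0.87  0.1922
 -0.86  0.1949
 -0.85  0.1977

$6.56

T = 0.75;  σ√T = 0.1645
d₁ = [ln(450/550) + (0.066 − 0.009 + 0.19²/2)·0.75] / 0.1645 = [-0.2007 + 0.0563] / 0.1645 = -0.8775 → -0.88
d₂ = d₁ − σ√T = -0.8775 − 0.1645 = -1.0420 → -1.04
exp(−qT) = exp(−0.009·0.75) = 0.9933;  exp(−rT) = exp(−0.066·0.75) = 0.9517
N(d₁) = N(-0.88) = 0.1894;  N(d₂) = N(-1.04) = 0.1492
C = 450·0.9933·0.1894 − 550·0.9517·0.1492 = 84.6590 − 78.0965 = 6.5625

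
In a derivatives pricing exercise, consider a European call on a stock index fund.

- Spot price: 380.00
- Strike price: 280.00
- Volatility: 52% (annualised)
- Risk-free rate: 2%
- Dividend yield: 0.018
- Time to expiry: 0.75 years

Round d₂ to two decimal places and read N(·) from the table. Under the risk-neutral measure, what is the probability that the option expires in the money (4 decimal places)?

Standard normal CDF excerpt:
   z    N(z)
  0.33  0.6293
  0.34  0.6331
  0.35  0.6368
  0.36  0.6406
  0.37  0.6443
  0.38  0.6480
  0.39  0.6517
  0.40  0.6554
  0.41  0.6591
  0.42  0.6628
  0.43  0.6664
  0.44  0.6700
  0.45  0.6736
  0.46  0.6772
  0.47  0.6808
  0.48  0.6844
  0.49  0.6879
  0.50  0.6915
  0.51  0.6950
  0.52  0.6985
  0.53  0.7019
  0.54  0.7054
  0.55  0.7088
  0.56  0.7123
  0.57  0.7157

σ√T = 0.52·√0.75 = 0.4503
d₁ = [ln(380/280) + (0.02 − 0.018 + ½·0.52²)·0.75] / (σ√T) = (0.3054 + 0.1029) / 0.4503 = 0.9066 → 0.91
d₂ = 0.9066 − 0.4503 = 0.4563 → 0.46
Pr(exercise) under Q = N(d₂) = 0.6772

0.6772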